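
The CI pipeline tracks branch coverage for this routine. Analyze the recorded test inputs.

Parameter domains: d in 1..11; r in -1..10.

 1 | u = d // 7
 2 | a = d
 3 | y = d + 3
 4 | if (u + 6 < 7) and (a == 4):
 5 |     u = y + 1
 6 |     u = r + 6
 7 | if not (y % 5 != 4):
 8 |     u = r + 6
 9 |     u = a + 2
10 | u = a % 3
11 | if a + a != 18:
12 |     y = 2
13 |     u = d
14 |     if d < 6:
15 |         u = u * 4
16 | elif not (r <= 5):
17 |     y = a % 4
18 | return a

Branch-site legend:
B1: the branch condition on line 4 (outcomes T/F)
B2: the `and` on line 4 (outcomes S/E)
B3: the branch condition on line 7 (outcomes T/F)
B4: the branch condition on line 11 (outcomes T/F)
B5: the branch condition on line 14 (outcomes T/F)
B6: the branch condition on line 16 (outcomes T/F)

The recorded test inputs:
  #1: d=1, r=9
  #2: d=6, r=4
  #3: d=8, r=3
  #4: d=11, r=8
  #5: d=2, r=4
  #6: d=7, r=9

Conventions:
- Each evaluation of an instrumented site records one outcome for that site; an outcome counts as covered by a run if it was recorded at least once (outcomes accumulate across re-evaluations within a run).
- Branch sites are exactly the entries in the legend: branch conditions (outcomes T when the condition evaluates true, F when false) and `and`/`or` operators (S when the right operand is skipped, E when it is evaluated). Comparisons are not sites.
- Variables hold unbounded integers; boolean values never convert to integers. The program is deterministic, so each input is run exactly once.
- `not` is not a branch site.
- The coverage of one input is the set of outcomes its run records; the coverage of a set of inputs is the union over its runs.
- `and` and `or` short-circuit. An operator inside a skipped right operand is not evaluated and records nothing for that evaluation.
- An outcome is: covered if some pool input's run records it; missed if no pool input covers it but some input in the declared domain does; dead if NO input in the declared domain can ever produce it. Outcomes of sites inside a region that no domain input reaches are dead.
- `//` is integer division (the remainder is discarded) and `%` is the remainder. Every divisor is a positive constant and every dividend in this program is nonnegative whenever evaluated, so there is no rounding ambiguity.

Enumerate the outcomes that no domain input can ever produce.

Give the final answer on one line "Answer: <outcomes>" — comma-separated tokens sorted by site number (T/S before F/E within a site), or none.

running all 132 domain inputs and tallying outcomes:
  reachable outcomes have witnesses, e.g. B1=T (e.g. d=4, r=-1), B1=F (e.g. d=1, r=-1), B2=S (e.g. d=7, r=-1), B2=E (e.g. d=1, r=-1)

Answer: none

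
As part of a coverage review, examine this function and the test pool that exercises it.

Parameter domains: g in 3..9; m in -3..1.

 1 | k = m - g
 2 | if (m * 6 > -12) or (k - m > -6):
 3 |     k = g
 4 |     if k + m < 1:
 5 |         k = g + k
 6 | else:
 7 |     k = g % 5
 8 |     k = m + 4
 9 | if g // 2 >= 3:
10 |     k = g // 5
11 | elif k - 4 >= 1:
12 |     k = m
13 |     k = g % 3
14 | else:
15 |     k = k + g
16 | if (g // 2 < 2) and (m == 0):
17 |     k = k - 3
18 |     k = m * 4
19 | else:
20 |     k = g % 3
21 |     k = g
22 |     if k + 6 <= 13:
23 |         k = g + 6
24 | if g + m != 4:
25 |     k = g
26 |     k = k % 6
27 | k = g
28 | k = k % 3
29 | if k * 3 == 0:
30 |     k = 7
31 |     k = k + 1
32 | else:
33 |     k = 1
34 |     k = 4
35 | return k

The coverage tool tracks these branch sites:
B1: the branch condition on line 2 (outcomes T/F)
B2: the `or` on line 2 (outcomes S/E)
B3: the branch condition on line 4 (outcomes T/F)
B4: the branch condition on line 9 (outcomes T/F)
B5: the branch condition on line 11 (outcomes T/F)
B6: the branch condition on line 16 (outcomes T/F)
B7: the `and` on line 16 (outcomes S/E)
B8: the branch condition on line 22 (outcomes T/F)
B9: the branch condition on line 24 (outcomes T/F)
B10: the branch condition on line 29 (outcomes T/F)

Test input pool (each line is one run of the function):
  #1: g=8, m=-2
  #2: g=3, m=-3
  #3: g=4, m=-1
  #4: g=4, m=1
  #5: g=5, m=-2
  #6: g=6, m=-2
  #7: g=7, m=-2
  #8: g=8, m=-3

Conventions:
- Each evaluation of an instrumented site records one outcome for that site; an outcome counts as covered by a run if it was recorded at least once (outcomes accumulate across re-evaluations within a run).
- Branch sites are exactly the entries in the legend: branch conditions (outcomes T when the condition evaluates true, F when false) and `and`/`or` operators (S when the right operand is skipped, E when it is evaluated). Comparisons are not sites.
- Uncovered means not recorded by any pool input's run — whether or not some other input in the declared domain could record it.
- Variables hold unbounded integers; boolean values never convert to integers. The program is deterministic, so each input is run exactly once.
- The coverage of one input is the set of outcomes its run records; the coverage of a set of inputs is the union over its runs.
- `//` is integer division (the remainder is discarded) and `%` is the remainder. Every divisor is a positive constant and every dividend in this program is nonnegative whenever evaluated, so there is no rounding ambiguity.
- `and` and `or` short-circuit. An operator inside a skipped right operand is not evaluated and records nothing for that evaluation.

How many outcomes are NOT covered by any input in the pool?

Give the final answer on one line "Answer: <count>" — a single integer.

input #1 (g=8, m=-2): events B2->E, B1->F, B4->T, B7->S, B6->F, B8->F, B9->T, B10->F; covers B1=F, B2=E, B4=T, B6=F, B7=S, B8=F, B9=T, B10=F
input #2 (g=3, m=-3): events B2->E, B1->T, B3->T, B4->F, B5->T, B7->E, B6->F, B8->T, B9->T, B10->T; covers B1=T, B2=E, B3=T, B4=F, B5=T, B6=F, B7=E, B8=T, B9=T, B10=T
input #3 (g=4, m=-1): events B2->S, B1->T, B3->F, B4->F, B5->F, B7->S, B6->F, B8->T, B9->T, B10->F; covers B1=T, B2=S, B3=F, B4=F, B5=F, B6=F, B7=S, B8=T, B9=T, B10=F
input #4 (g=4, m=1): events B2->S, B1->T, B3->F, B4->F, B5->F, B7->S, B6->F, B8->T, B9->T, B10->F; covers B1=T, B2=S, B3=F, B4=F, B5=F, B6=F, B7=S, B8=T, B9=T, B10=F
input #5 (g=5, m=-2): events B2->E, B1->T, B3->F, B4->F, B5->T, B7->S, B6->F, B8->T, B9->T, B10->F; covers B1=T, B2=E, B3=F, B4=F, B5=T, B6=F, B7=S, B8=T, B9=T, B10=F
input #6 (g=6, m=-2): events B2->E, B1->F, B4->T, B7->S, B6->F, B8->T, B9->F, B10->T; covers B1=F, B2=E, B4=T, B6=F, B7=S, B8=T, B9=F, B10=T
input #7 (g=7, m=-2): events B2->E, B1->F, B4->T, B7->S, B6->F, B8->T, B9->T, B10->F; covers B1=F, B2=E, B4=T, B6=F, B7=S, B8=T, B9=T, B10=F
input #8 (g=8, m=-3): events B2->E, B1->F, B4->T, B7->S, B6->F, B8->F, B9->T, B10->F; covers B1=F, B2=E, B4=T, B6=F, B7=S, B8=F, B9=T, B10=F
union over the pool: B1=T, B1=F, B2=S, B2=E, B3=T, B3=F, B4=T, B4=F, B5=T, B5=F, B6=F, B7=S, B7=E, B8=T, B8=F, B9=T, B9=F, B10=T, B10=F
uncovered (1 of 20): B6=T

Answer: 1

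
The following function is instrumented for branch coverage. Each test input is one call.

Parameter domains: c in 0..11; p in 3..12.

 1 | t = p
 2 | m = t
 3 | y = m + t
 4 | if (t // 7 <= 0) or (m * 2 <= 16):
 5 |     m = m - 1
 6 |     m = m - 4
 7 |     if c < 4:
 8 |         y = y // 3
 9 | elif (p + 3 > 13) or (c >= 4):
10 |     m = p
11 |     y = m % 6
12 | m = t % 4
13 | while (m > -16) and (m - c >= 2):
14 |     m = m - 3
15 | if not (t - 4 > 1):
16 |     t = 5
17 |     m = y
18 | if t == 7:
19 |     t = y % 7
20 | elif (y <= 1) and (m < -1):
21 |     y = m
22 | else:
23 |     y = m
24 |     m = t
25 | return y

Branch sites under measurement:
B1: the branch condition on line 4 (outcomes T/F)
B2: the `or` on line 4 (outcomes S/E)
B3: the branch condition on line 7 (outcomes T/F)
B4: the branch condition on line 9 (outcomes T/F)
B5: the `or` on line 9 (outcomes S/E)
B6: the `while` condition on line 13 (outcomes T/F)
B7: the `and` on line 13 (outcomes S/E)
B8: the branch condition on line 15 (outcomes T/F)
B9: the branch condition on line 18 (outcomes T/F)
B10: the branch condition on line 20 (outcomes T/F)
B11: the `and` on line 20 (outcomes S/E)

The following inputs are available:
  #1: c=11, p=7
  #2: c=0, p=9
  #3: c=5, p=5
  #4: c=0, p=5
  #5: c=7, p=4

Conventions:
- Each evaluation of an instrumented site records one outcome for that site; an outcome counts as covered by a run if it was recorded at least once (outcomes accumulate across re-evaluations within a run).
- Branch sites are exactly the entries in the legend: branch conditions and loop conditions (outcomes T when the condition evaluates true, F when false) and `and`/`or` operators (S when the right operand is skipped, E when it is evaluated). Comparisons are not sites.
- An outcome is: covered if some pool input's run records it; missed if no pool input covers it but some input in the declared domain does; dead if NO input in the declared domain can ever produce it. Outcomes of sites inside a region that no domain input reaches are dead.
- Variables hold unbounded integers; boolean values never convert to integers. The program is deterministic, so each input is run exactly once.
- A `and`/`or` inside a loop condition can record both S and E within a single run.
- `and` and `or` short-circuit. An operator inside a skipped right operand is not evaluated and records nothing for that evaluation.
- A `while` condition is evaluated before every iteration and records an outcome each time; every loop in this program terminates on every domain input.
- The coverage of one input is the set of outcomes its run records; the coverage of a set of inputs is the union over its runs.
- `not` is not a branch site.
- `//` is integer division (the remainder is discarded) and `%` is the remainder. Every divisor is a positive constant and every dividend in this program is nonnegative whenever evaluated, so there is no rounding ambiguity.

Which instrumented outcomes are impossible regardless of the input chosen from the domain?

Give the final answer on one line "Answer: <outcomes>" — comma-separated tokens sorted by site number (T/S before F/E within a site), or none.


exhaustive pass over the 120-input domain:
  B7=S: zero occurrences over every domain input -> dead
  B10=T: zero occurrences over every domain input -> dead
  reachable outcomes have witnesses, e.g. B1=T (e.g. c=0, p=3), B1=F (e.g. c=0, p=9), B2=S (e.g. c=0, p=3), B2=E (e.g. c=0, p=7)
Answer: B7=S, B10=T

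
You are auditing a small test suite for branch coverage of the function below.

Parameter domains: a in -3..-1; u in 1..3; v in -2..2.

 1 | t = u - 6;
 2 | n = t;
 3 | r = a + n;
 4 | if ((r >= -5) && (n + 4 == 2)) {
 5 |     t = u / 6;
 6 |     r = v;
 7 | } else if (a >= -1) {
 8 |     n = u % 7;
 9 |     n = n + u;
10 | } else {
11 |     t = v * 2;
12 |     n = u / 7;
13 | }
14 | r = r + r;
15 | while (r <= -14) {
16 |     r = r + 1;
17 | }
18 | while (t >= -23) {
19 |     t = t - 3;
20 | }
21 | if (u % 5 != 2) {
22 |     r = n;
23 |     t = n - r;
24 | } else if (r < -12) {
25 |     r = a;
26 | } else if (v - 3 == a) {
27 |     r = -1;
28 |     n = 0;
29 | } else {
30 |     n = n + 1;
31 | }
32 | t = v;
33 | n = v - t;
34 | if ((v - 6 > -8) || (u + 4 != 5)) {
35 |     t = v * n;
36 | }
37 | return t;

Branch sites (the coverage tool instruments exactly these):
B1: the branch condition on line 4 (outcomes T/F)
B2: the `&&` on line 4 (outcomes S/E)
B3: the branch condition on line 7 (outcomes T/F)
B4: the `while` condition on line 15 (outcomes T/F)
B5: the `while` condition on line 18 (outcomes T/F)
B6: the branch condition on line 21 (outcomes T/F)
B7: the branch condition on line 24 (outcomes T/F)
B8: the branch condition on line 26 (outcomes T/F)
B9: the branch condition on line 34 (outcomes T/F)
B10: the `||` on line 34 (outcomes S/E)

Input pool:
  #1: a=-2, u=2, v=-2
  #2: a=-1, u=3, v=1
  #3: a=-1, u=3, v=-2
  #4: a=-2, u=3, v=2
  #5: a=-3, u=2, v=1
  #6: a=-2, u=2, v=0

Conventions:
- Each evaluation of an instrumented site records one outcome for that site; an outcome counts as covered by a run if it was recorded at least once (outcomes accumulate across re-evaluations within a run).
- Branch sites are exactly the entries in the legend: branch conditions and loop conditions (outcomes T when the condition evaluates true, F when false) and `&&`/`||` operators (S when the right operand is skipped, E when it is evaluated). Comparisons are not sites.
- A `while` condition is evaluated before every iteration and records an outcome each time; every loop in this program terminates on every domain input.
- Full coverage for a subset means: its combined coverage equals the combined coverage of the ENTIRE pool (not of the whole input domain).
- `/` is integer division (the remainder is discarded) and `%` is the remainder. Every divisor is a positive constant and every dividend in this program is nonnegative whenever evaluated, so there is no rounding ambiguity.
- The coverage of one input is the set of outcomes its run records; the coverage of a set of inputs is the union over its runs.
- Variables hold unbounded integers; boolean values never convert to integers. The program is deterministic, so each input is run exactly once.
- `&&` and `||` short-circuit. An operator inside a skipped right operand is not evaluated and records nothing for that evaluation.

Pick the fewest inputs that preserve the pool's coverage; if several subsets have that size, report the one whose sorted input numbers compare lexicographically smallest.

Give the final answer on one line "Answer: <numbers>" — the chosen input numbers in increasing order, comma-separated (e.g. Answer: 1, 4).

#1 (a=-2, u=2, v=-2) -> B2->S, B1->F, B3->F, B4->F, B5->T, B5->T, B5->T, B5->T, B5->T, B5->T, B5->T, B5->F, B6->F, B7->F, ...; covered: B1=F, B2=S, B3=F, B4=F, B5=T, B5=F, B6=F, B7=F, B8=F, B9=T, B10=E
#2 (a=-1, u=3, v=1) -> B2->E, B1->F, B3->T, B4->F, B5->T, B5->T, B5->T, B5->T, B5->T, B5->T, B5->T, B5->F, B6->T, B10->S, ...; covered: B1=F, B2=E, B3=T, B4=F, B5=T, B5=F, B6=T, B9=T, B10=S
#3 (a=-1, u=3, v=-2) -> B2->E, B1->F, B3->T, B4->F, B5->T, B5->T, B5->T, B5->T, B5->T, B5->T, B5->T, B5->F, B6->T, B10->E, ...; covered: B1=F, B2=E, B3=T, B4=F, B5=T, B5=F, B6=T, B9=T, B10=E
#4 (a=-2, u=3, v=2) -> B2->E, B1->F, B3->F, B4->F, B5->T, B5->T, B5->T, B5->T, B5->T, B5->T, B5->T, B5->T, B5->T, B5->T, ...; covered: B1=F, B2=E, B3=F, B4=F, B5=T, B5=F, B6=T, B9=T, B10=S
#5 (a=-3, u=2, v=1) -> B2->S, B1->F, B3->F, B4->T, B4->F, B5->T, B5->T, B5->T, B5->T, B5->T, B5->T, B5->T, B5->T, B5->T, ...; covered: B1=F, B2=S, B3=F, B4=T, B4=F, B5=T, B5=F, B6=F, B7=T, B9=T, B10=S
#6 (a=-2, u=2, v=0) -> B2->S, B1->F, B3->F, B4->F, B5->T, B5->T, B5->T, B5->T, B5->T, B5->T, B5->T, B5->T, B5->F, B6->F, ...; covered: B1=F, B2=S, B3=F, B4=F, B5=T, B5=F, B6=F, B7=F, B8=F, B9=T, B10=S
pool-wide coverage (17 outcomes): B1=F, B2=S, B2=E, B3=T, B3=F, B4=T, B4=F, B5=T, B5=F, B6=T, B6=F, B7=T, B7=F, B8=F, B9=T, B10=S, B10=E
size 1 is not enough: best union over all size-1 subsets is 11/17
size 2 is not enough: best union over all size-2 subsets is 15/17
size 3: inputs {1, 2, 5} cover all 17 outcomes, and no lexicographically smaller subset of this size does

Answer: 1, 2, 5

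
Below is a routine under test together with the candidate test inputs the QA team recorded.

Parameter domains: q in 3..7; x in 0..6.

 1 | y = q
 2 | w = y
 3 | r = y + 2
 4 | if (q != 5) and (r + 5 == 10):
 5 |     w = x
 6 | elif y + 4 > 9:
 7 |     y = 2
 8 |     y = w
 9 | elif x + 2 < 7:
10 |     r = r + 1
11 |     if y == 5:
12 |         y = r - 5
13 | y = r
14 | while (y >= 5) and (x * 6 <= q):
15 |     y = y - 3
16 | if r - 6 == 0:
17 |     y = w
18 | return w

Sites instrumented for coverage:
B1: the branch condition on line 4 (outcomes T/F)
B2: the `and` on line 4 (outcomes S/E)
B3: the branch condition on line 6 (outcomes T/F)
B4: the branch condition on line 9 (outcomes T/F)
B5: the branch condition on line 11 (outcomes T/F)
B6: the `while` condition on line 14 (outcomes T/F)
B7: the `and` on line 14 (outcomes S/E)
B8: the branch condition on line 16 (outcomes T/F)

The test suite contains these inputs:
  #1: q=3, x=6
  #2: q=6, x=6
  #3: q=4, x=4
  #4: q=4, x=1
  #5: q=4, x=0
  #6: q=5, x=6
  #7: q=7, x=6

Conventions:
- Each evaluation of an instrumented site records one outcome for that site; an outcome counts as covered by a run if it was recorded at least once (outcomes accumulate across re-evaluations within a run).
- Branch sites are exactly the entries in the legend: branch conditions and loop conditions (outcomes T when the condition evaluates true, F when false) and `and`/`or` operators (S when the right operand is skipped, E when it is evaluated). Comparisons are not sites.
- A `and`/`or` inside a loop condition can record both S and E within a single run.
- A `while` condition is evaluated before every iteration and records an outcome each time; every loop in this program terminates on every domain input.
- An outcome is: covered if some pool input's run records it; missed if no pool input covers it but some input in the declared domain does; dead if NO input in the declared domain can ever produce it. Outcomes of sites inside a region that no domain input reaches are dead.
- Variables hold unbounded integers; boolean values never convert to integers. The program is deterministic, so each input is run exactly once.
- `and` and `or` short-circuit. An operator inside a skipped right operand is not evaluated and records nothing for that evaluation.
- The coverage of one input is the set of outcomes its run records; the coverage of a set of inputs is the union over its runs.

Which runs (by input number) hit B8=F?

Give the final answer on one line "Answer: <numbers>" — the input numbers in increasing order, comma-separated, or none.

input #1 (q=3, x=6): hits B8=F
input #2 (q=6, x=6): hits B8=F
input #3 (q=4, x=4): hits B8=F
input #4 (q=4, x=1): hits B8=F
input #5 (q=4, x=0): hits B8=F
input #6 (q=5, x=6): hits B8=F
input #7 (q=7, x=6): hits B8=F

Answer: 1, 2, 3, 4, 5, 6, 7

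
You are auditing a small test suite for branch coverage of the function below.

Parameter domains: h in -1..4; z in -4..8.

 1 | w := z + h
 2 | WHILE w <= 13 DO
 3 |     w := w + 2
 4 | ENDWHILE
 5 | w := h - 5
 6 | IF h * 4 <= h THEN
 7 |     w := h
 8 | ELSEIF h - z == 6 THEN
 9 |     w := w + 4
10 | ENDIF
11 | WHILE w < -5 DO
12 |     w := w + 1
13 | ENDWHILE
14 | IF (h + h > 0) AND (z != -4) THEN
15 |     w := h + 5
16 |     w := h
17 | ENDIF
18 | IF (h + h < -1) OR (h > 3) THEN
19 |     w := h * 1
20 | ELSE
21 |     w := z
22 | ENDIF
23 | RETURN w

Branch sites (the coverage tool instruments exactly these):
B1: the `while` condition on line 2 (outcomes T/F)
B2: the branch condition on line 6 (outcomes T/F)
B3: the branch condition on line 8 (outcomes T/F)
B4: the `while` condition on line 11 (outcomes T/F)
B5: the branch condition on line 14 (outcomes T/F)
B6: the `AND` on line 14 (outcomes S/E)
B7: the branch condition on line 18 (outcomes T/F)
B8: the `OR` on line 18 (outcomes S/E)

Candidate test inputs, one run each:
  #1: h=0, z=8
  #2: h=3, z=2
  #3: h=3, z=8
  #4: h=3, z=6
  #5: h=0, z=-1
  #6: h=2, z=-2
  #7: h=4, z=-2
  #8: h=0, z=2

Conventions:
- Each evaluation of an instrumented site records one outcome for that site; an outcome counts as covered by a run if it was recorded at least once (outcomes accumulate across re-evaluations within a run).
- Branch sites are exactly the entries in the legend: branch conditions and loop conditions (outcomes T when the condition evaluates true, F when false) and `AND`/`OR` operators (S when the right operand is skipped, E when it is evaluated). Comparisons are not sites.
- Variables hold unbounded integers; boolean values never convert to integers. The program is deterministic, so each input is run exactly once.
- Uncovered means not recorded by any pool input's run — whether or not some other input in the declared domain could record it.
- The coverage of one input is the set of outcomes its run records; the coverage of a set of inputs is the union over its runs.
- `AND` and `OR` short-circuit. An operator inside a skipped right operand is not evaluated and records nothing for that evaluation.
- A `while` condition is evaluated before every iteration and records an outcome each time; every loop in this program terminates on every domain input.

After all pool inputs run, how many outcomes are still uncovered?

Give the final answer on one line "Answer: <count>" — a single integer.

run #1 (h=0, z=8) runs B1->T, B1->T, B1->T, B1->F, B2->T, B4->F, B6->S, B5->F, B8->E, B7->F; records B1=T, B1=F, B2=T, B4=F, B5=F, B6=S, B7=F, B8=E
run #2 (h=3, z=2) runs B1->T, B1->T, B1->T, B1->T, B1->T, B1->F, B2->F, B3->F, B4->F, B6->E, B5->T, B8->E, B7->F; records B1=T, B1=F, B2=F, B3=F, B4=F, B5=T, B6=E, B7=F, B8=E
run #3 (h=3, z=8) runs B1->T, B1->T, B1->F, B2->F, B3->F, B4->F, B6->E, B5->T, B8->E, B7->F; records B1=T, B1=F, B2=F, B3=F, B4=F, B5=T, B6=E, B7=F, B8=E
run #4 (h=3, z=6) runs B1->T, B1->T, B1->T, B1->F, B2->F, B3->F, B4->F, B6->E, B5->T, B8->E, B7->F; records B1=T, B1=F, B2=F, B3=F, B4=F, B5=T, B6=E, B7=F, B8=E
run #5 (h=0, z=-1) runs B1->T, B1->T, B1->T, B1->T, B1->T, B1->T, B1->T, B1->T, B1->F, B2->T, B4->F, B6->S, B5->F, B8->E, ...; records B1=T, B1=F, B2=T, B4=F, B5=F, B6=S, B7=F, B8=E
run #6 (h=2, z=-2) runs B1->T, B1->T, B1->T, B1->T, B1->T, B1->T, B1->T, B1->F, B2->F, B3->F, B4->F, B6->E, B5->T, B8->E, ...; records B1=T, B1=F, B2=F, B3=F, B4=F, B5=T, B6=E, B7=F, B8=E
run #7 (h=4, z=-2) runs B1->T, B1->T, B1->T, B1->T, B1->T, B1->T, B1->F, B2->F, B3->T, B4->F, B6->E, B5->T, B8->E, B7->T; records B1=T, B1=F, B2=F, B3=T, B4=F, B5=T, B6=E, B7=T, B8=E
run #8 (h=0, z=2) runs B1->T, B1->T, B1->T, B1->T, B1->T, B1->T, B1->F, B2->T, B4->F, B6->S, B5->F, B8->E, B7->F; records B1=T, B1=F, B2=T, B4=F, B5=F, B6=S, B7=F, B8=E
union over the pool: B1=T, B1=F, B2=T, B2=F, B3=T, B3=F, B4=F, B5=T, B5=F, B6=S, B6=E, B7=T, B7=F, B8=E
uncovered (2 of 16): B4=T, B8=S

Answer: 2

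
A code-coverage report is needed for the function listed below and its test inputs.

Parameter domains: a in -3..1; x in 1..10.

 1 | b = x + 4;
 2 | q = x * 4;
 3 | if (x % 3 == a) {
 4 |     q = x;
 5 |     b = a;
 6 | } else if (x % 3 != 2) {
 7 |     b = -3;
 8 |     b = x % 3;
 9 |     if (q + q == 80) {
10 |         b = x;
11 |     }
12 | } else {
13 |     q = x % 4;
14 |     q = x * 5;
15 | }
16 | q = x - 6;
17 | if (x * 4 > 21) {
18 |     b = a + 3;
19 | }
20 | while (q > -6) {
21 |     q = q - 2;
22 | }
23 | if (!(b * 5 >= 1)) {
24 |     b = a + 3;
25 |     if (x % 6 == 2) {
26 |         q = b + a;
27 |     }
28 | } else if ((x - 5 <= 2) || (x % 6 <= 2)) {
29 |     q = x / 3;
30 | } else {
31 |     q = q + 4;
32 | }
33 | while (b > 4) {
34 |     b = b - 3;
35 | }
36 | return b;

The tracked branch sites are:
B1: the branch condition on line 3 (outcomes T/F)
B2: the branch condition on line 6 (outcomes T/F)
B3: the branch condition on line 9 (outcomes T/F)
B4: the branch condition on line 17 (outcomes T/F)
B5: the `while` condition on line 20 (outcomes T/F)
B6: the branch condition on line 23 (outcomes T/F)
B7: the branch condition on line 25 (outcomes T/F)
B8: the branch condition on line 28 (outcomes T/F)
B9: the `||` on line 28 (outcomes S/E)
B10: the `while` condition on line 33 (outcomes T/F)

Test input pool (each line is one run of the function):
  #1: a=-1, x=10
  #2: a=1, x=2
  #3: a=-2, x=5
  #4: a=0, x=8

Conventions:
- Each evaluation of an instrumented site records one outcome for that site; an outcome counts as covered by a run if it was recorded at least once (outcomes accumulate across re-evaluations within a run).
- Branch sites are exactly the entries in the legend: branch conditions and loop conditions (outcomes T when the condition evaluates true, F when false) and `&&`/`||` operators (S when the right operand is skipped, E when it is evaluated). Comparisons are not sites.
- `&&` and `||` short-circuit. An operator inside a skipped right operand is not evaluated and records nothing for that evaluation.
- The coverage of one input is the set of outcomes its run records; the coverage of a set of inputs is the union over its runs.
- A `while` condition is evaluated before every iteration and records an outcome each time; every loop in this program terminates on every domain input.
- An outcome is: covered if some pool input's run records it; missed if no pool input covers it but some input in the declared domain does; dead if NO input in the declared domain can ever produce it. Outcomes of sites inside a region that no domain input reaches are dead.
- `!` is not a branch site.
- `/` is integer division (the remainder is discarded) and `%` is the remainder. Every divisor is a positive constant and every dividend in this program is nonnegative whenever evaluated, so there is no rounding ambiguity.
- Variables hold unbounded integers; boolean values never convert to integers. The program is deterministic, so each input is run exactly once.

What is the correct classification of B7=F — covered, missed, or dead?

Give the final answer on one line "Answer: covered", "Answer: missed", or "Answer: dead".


no pool input records B7=F
but domain input (a=-3, x=3) does record it -> reachable, so missed
Answer: missed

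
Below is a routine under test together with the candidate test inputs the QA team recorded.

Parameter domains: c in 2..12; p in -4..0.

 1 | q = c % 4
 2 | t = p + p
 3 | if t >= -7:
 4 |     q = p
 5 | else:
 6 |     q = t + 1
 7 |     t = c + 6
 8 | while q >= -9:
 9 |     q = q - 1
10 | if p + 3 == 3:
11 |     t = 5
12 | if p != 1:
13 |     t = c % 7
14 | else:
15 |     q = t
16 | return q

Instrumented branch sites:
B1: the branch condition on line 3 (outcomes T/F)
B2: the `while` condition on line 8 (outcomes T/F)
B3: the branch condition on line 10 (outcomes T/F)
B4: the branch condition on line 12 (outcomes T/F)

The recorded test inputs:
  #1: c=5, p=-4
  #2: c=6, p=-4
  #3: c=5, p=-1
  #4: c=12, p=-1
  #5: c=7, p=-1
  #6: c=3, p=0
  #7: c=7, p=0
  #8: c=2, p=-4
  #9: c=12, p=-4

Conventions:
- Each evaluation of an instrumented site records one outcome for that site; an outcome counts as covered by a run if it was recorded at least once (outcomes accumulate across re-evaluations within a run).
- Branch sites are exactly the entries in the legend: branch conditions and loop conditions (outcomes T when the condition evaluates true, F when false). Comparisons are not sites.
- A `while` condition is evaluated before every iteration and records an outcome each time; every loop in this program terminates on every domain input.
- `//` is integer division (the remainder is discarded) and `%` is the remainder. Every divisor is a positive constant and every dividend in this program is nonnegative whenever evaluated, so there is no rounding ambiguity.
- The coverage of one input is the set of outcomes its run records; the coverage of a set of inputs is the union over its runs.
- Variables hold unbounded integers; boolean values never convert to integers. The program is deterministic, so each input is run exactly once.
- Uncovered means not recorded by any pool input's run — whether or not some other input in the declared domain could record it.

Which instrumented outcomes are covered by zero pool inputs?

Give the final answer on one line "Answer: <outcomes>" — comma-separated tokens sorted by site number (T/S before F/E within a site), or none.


run #1 (c=5, p=-4) runs B1->F, B2->T, B2->T, B2->T, B2->F, B3->F, B4->T; records B1=F, B2=T, B2=F, B3=F, B4=T
run #2 (c=6, p=-4) runs B1->F, B2->T, B2->T, B2->T, B2->F, B3->F, B4->T; records B1=F, B2=T, B2=F, B3=F, B4=T
run #3 (c=5, p=-1) runs B1->T, B2->T, B2->T, B2->T, B2->T, B2->T, B2->T, B2->T, B2->T, B2->T, B2->F, B3->F, B4->T; records B1=T, B2=T, B2=F, B3=F, B4=T
run #4 (c=12, p=-1) runs B1->T, B2->T, B2->T, B2->T, B2->T, B2->T, B2->T, B2->T, B2->T, B2->T, B2->F, B3->F, B4->T; records B1=T, B2=T, B2=F, B3=F, B4=T
run #5 (c=7, p=-1) runs B1->T, B2->T, B2->T, B2->T, B2->T, B2->T, B2->T, B2->T, B2->T, B2->T, B2->F, B3->F, B4->T; records B1=T, B2=T, B2=F, B3=F, B4=T
run #6 (c=3, p=0) runs B1->T, B2->T, B2->T, B2->T, B2->T, B2->T, B2->T, B2->T, B2->T, B2->T, B2->T, B2->F, B3->T, B4->T; records B1=T, B2=T, B2=F, B3=T, B4=T
run #7 (c=7, p=0) runs B1->T, B2->T, B2->T, B2->T, B2->T, B2->T, B2->T, B2->T, B2->T, B2->T, B2->T, B2->F, B3->T, B4->T; records B1=T, B2=T, B2=F, B3=T, B4=T
run #8 (c=2, p=-4) runs B1->F, B2->T, B2->T, B2->T, B2->F, B3->F, B4->T; records B1=F, B2=T, B2=F, B3=F, B4=T
run #9 (c=12, p=-4) runs B1->F, B2->T, B2->T, B2->T, B2->F, B3->F, B4->T; records B1=F, B2=T, B2=F, B3=F, B4=T
union over the pool: B1=T, B1=F, B2=T, B2=F, B3=T, B3=F, B4=T
uncovered (1 of 8): B4=F
Answer: B4=F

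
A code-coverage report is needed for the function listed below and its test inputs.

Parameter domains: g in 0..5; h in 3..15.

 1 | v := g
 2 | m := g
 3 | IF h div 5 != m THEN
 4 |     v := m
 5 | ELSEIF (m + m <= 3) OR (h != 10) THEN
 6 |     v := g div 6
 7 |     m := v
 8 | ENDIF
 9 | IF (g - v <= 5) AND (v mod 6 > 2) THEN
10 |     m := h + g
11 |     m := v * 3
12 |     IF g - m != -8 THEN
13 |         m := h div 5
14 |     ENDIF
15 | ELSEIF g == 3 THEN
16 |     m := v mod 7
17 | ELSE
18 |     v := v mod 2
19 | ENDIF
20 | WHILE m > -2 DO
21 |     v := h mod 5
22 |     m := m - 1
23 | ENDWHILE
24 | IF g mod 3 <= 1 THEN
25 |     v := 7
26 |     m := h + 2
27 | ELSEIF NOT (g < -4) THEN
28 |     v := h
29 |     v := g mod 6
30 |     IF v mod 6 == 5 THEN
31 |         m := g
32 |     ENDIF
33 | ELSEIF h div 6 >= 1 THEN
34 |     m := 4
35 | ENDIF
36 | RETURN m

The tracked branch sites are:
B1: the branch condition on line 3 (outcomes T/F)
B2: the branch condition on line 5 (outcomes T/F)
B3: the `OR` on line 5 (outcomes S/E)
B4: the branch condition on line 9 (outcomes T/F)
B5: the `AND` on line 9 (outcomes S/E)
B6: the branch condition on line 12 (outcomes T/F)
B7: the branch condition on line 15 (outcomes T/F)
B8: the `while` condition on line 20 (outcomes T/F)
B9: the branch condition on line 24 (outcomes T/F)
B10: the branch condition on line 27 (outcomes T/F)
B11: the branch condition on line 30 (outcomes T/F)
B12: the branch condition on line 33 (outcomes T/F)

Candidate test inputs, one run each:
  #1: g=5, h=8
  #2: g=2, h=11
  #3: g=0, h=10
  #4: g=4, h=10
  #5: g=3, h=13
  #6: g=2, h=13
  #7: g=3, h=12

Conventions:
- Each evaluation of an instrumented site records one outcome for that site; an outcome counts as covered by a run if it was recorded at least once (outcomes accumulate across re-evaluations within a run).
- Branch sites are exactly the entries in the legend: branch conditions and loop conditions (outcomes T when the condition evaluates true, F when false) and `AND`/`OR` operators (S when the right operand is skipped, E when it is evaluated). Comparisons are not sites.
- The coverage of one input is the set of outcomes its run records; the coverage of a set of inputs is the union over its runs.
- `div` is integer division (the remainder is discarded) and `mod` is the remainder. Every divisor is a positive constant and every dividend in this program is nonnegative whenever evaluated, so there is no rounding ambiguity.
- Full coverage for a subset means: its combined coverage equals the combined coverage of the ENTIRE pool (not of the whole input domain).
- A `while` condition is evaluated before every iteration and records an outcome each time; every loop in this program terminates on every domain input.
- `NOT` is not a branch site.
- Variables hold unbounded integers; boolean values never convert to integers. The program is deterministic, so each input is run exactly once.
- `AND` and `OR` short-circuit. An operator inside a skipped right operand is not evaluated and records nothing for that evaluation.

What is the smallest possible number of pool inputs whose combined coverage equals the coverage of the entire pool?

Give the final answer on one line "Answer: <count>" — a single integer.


input #1, g=5, h=8: events B1->T, B5->E, B4->T, B6->T, B8->T, B8->T, B8->T, B8->F, B9->F, B10->T, B11->T; outcomes B1=T, B4=T, B5=E, B6=T, B8=T, B8=F, B9=F, B10=T, B11=T
input #2, g=2, h=11: events B1->F, B3->E, B2->T, B5->E, B4->F, B7->F, B8->T, B8->T, B8->F, B9->F, B10->T, B11->F; outcomes B1=F, B2=T, B3=E, B4=F, B5=E, B7=F, B8=T, B8=F, B9=F, B10=T, B11=F
input #3, g=0, h=10: events B1->T, B5->E, B4->F, B7->F, B8->T, B8->T, B8->F, B9->T; outcomes B1=T, B4=F, B5=E, B7=F, B8=T, B8=F, B9=T
input #4, g=4, h=10: events B1->T, B5->E, B4->T, B6->F, B8->T, B8->T, B8->T, B8->T, B8->T, B8->T, B8->T, B8->T, B8->T, B8->T, ...; outcomes B1=T, B4=T, B5=E, B6=F, B8=T, B8=F, B9=T
input #5, g=3, h=13: events B1->T, B5->E, B4->T, B6->T, B8->T, B8->T, B8->T, B8->T, B8->F, B9->T; outcomes B1=T, B4=T, B5=E, B6=T, B8=T, B8=F, B9=T
input #6, g=2, h=13: events B1->F, B3->E, B2->T, B5->E, B4->F, B7->F, B8->T, B8->T, B8->F, B9->F, B10->T, B11->F; outcomes B1=F, B2=T, B3=E, B4=F, B5=E, B7=F, B8=T, B8=F, B9=F, B10=T, B11=F
input #7, g=3, h=12: events B1->T, B5->E, B4->T, B6->T, B8->T, B8->T, B8->T, B8->T, B8->F, B9->T; outcomes B1=T, B4=T, B5=E, B6=T, B8=T, B8=F, B9=T
the full pool covers 17 outcomes: B1=T, B1=F, B2=T, B3=E, B4=T, B4=F, B5=E, B6=T, B6=F, B7=F, B8=T, B8=F, B9=T, B9=F, B10=T, B11=T, B11=F
no size-1 subset reaches all 17 outcomes (best union: 11/17)
no size-2 subset reaches all 17 outcomes (best union: 15/17)
size 3: inputs {1, 2, 4} cover all 17 outcomes, and no lexicographically smaller subset of this size does
Answer: 3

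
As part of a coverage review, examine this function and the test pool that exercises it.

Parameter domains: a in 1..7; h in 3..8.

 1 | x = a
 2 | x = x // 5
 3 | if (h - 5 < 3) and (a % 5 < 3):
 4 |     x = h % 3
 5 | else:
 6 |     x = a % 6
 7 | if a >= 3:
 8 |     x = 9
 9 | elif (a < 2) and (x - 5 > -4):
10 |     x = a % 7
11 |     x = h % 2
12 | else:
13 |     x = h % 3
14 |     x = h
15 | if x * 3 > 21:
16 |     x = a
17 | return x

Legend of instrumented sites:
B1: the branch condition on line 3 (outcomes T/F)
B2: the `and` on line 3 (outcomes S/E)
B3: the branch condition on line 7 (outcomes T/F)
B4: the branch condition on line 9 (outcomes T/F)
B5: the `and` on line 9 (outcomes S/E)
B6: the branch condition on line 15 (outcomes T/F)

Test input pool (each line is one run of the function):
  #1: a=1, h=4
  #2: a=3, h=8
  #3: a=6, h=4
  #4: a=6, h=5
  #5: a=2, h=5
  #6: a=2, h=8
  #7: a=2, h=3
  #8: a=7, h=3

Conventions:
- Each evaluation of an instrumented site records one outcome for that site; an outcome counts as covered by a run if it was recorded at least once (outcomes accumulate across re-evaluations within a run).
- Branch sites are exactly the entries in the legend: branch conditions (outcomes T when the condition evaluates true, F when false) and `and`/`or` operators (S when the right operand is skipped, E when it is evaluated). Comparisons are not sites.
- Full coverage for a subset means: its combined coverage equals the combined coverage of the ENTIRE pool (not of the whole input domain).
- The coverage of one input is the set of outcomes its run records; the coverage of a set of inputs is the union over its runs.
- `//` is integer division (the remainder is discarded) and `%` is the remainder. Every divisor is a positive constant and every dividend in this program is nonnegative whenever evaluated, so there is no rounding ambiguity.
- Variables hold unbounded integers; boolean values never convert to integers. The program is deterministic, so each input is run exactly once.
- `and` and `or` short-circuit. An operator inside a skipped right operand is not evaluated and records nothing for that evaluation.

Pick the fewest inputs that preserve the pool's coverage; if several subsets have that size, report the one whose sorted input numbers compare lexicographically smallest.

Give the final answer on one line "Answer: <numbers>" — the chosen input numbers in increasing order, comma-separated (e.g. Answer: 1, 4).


#1 (a=1, h=4) -> B2->E, B1->T, B3->F, B5->E, B4->F, B6->F; covered: B1=T, B2=E, B3=F, B4=F, B5=E, B6=F
#2 (a=3, h=8) -> B2->S, B1->F, B3->T, B6->T; covered: B1=F, B2=S, B3=T, B6=T
#3 (a=6, h=4) -> B2->E, B1->T, B3->T, B6->T; covered: B1=T, B2=E, B3=T, B6=T
#4 (a=6, h=5) -> B2->E, B1->T, B3->T, B6->T; covered: B1=T, B2=E, B3=T, B6=T
#5 (a=2, h=5) -> B2->E, B1->T, B3->F, B5->S, B4->F, B6->F; covered: B1=T, B2=E, B3=F, B4=F, B5=S, B6=F
#6 (a=2, h=8) -> B2->S, B1->F, B3->F, B5->S, B4->F, B6->T; covered: B1=F, B2=S, B3=F, B4=F, B5=S, B6=T
#7 (a=2, h=3) -> B2->E, B1->T, B3->F, B5->S, B4->F, B6->F; covered: B1=T, B2=E, B3=F, B4=F, B5=S, B6=F
#8 (a=7, h=3) -> B2->E, B1->T, B3->T, B6->T; covered: B1=T, B2=E, B3=T, B6=T
the full pool covers 11 outcomes: B1=T, B1=F, B2=S, B2=E, B3=T, B3=F, B4=F, B5=S, B5=E, B6=T, B6=F
checked all size-1 subsets: none covers 11 outcomes (max 6/11)
checked all size-2 subsets: none covers 11 outcomes (max 10/11)
the canonical winner is {1, 2, 5}: size 3, full 11-outcome coverage, earliest index list among size-3 covers
Answer: 1, 2, 5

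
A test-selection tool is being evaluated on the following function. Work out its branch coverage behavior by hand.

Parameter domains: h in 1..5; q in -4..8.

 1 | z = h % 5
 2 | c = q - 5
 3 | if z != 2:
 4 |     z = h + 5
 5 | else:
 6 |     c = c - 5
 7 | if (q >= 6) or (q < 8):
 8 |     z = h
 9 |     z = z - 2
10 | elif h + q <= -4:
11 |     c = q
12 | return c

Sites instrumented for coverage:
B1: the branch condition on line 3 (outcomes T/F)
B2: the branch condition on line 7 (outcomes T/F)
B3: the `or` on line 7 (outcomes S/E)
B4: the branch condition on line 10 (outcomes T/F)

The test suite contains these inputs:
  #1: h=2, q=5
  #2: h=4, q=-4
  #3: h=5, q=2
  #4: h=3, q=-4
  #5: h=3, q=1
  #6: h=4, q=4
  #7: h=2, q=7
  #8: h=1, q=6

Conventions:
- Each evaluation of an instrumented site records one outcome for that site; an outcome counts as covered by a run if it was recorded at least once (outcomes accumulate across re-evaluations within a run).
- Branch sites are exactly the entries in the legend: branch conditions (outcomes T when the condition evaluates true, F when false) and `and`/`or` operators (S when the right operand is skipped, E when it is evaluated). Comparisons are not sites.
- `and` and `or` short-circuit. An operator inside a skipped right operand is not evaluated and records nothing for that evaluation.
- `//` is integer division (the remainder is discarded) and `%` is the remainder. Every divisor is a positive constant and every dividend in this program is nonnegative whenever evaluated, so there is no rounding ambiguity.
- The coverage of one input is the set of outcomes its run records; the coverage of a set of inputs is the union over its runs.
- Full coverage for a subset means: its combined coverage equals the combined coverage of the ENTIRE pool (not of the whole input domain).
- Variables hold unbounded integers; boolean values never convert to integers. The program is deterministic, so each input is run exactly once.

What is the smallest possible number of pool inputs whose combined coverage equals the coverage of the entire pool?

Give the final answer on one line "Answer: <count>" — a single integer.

#1 (h=2, q=5) -> B1->F, B3->E, B2->T; covered: B1=F, B2=T, B3=E
#2 (h=4, q=-4) -> B1->T, B3->E, B2->T; covered: B1=T, B2=T, B3=E
#3 (h=5, q=2) -> B1->T, B3->E, B2->T; covered: B1=T, B2=T, B3=E
#4 (h=3, q=-4) -> B1->T, B3->E, B2->T; covered: B1=T, B2=T, B3=E
#5 (h=3, q=1) -> B1->T, B3->E, B2->T; covered: B1=T, B2=T, B3=E
#6 (h=4, q=4) -> B1->T, B3->E, B2->T; covered: B1=T, B2=T, B3=E
#7 (h=2, q=7) -> B1->F, B3->S, B2->T; covered: B1=F, B2=T, B3=S
#8 (h=1, q=6) -> B1->T, B3->S, B2->T; covered: B1=T, B2=T, B3=S
the full pool covers 5 outcomes: B1=T, B1=F, B2=T, B3=S, B3=E
no size-1 subset reaches all 5 outcomes (best union: 3/5)
size 2: inputs {1, 8} cover all 5 outcomes, and no lexicographically smaller subset of this size does

Answer: 2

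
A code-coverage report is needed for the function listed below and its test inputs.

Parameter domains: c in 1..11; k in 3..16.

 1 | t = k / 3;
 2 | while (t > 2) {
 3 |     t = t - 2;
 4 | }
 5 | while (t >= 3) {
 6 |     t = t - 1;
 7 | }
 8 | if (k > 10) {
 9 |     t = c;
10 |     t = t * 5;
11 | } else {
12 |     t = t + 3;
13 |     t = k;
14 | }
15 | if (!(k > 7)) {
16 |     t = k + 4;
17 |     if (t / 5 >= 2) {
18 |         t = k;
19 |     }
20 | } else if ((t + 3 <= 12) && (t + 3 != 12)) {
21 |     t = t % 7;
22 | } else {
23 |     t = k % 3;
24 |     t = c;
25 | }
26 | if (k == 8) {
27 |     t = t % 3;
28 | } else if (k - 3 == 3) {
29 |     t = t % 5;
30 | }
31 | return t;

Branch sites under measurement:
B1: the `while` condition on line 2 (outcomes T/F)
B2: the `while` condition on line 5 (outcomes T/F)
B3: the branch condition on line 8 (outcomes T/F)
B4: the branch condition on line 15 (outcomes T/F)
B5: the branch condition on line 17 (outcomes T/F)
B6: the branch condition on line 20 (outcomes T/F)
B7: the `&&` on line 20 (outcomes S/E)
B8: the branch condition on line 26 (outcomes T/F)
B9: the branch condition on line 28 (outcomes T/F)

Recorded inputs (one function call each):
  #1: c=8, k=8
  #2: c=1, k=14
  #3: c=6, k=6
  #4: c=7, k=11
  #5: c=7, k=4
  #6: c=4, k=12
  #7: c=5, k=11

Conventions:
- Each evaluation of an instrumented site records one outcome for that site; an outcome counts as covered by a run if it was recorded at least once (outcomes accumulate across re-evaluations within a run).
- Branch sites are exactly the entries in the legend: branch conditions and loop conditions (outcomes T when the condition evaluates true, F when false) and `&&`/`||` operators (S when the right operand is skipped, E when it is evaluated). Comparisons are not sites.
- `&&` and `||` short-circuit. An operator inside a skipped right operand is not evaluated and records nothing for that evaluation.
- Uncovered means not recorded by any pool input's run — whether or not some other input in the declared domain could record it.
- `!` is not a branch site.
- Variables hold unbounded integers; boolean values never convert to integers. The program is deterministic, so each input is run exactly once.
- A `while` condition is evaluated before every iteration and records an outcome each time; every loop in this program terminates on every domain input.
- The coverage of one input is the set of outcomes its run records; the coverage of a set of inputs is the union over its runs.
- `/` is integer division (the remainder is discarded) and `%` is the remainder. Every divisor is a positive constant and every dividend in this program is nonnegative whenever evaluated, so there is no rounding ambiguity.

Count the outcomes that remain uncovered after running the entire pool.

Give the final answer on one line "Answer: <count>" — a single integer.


run #1 (c=8, k=8) records B1=F, B2=F, B3=F, B4=F, B6=T, B7=E, B8=T
run #2 (c=1, k=14) records B1=T, B1=F, B2=F, B3=T, B4=F, B6=T, B7=E, B8=F, B9=F
run #3 (c=6, k=6) records B1=F, B2=F, B3=F, B4=T, B5=T, B8=F, B9=T
run #4 (c=7, k=11) records B1=T, B1=F, B2=F, B3=T, B4=F, B6=F, B7=S, B8=F, B9=F
run #5 (c=7, k=4) records B1=F, B2=F, B3=F, B4=T, B5=F, B8=F, B9=F
run #6 (c=4, k=12) records B1=T, B1=F, B2=F, B3=T, B4=F, B6=F, B7=S, B8=F, B9=F
run #7 (c=5, k=11) records B1=T, B1=F, B2=F, B3=T, B4=F, B6=F, B7=S, B8=F, B9=F
union over the pool: B1=T, B1=F, B2=F, B3=T, B3=F, B4=T, B4=F, B5=T, B5=F, B6=T, B6=F, B7=S, B7=E, B8=T, B8=F, B9=T, B9=F
uncovered (1 of 18): B2=T
Answer: 1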